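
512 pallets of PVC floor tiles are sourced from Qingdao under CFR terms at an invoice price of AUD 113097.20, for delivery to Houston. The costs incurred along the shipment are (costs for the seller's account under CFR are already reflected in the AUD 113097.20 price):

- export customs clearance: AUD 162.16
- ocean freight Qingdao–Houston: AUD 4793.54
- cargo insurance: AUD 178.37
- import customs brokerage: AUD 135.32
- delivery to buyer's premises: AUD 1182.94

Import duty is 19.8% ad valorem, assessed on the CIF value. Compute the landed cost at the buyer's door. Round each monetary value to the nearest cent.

CFR: the seller pays costs through ocean freight to the destination port, but not insurance.
Already in the invoice (seller's account under CFR): export clearance, freight — exclude.
CIF value = CFR price + insurance = 113097.20 + 178.37 = 113275.57
Import duty = 113275.57 × 19.8% = 22428.56
Buyer bears: insurance 178.37 + brokerage 135.32 + delivery 1182.94 + duty 22428.56 = 23925.19
Landed cost = invoice 113097.20 + 23925.19 = 137022.39

Total landed cost: AUD 137022.39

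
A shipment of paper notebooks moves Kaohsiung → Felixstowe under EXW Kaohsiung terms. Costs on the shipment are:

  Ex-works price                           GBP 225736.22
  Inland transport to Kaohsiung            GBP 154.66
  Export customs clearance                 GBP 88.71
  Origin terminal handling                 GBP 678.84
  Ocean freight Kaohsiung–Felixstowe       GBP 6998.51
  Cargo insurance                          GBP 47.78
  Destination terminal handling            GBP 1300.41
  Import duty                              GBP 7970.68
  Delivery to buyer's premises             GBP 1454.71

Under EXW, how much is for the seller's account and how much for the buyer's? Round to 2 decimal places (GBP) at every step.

Seller: GBP 225736.22; buyer: GBP 18694.30

EXW: the seller makes goods available at their premises; the buyer bears all onward costs.
Seller's account: goods 225736.22 = 225736.22
Buyer's account: inland to port 154.66 + export clearance 88.71 + origin terminal 678.84 + freight 6998.51 + insurance 47.78 + destination terminal 1300.41 + duty 7970.68 + delivery 1454.71 = 18694.30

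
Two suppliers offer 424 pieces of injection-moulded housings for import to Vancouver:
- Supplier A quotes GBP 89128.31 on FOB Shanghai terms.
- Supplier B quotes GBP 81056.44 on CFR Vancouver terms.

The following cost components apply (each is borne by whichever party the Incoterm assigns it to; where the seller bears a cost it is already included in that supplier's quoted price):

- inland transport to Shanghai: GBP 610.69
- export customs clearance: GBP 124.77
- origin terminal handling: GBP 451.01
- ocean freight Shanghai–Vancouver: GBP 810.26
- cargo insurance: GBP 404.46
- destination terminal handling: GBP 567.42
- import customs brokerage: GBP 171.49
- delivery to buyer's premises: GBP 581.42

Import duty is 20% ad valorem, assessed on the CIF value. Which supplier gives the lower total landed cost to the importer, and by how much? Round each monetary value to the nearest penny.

Supplier B is cheaper by GBP 10658.56

Supplier A (FOB):
CIF value = FOB price + freight + insurance = 89128.31 + 810.26 + 404.46 = 90343.03
Import duty = 90343.03 × 20% = 18068.61
Buyer bears (A): 810.26 + 404.46 + 567.42 + 171.49 + 581.42 = 2535.05
Landed cost (A) = invoice 89128.31 + 2535.05 + duty 18068.61 = 109731.97
Supplier B (CFR):
CIF value = CFR price + insurance = 81056.44 + 404.46 = 81460.90
Import duty = 81460.90 × 20% = 16292.18
Buyer bears (B): 404.46 + 567.42 + 171.49 + 581.42 = 1724.79
Landed cost (B) = invoice 81056.44 + 1724.79 + duty 16292.18 = 99073.41
Difference = |109731.97 − 99073.41| = 10658.56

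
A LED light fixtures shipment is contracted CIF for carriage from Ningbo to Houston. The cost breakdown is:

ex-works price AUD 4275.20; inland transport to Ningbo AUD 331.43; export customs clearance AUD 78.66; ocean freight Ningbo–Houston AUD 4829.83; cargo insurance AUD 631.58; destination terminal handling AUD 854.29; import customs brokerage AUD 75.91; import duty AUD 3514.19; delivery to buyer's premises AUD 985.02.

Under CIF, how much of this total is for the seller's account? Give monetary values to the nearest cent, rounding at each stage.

CIF: the seller pays costs through ocean freight and marine insurance to the destination port.
Seller's account: goods 4275.20 + inland to port 331.43 + export clearance 78.66 + freight 4829.83 + insurance 631.58 = 10146.70
Buyer's account: destination terminal 854.29 + brokerage 75.91 + duty 3514.19 + delivery 985.02 = 5429.41

Seller's account: AUD 10146.70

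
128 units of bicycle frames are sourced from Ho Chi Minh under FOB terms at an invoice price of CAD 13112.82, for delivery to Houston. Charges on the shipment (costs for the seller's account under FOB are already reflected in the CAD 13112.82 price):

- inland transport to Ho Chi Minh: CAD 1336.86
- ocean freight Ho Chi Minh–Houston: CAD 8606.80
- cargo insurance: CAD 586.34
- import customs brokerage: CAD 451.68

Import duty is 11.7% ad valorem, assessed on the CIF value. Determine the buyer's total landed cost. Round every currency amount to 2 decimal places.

FOB: the seller bears costs until goods are on board at the origin port; the buyer bears freight, insurance and all costs thereafter.
Already in the invoice (seller's account under FOB): inland to port — exclude.
CIF value = FOB price + freight + insurance = 13112.82 + 8606.80 + 586.34 = 22305.96
Import duty = 22305.96 × 11.7% = 2609.80
Buyer bears: freight 8606.80 + insurance 586.34 + brokerage 451.68 + duty 2609.80 = 12254.62
Landed cost = invoice 13112.82 + 12254.62 = 25367.44

Total landed cost: CAD 25367.44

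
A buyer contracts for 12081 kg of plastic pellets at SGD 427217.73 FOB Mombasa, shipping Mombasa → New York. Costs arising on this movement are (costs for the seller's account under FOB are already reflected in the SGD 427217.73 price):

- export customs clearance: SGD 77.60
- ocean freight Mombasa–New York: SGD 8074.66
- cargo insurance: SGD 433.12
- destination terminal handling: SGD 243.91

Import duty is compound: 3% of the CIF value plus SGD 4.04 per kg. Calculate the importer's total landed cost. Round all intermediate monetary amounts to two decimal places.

Total landed cost: SGD 497848.43

FOB: the seller bears costs until goods are on board at the origin port; the buyer bears freight, insurance and all costs thereafter.
Already in the invoice (seller's account under FOB): export clearance — exclude.
CIF value = FOB price + freight + insurance = 427217.73 + 8074.66 + 433.12 = 435725.51
Ad valorem component: 435725.51 × 3% = 13071.77
Specific component: 12081 × 4.04 = 48807.24
Import duty = 13071.77 + 48807.24 = 61879.01
Buyer bears: freight 8074.66 + insurance 433.12 + destination terminal 243.91 + duty 61879.01 = 70630.70
Landed cost = invoice 427217.73 + 70630.70 = 497848.43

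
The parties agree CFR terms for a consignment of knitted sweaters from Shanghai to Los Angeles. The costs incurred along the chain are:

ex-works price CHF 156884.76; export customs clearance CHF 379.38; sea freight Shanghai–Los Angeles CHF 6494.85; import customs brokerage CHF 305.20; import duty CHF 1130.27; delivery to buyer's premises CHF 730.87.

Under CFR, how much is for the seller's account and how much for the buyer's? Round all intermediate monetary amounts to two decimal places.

Seller: CHF 163758.99; buyer: CHF 2166.34

CFR: the seller pays costs through ocean freight to the destination port, but not insurance.
Seller's account: goods 156884.76 + export clearance 379.38 + freight 6494.85 = 163758.99
Buyer's account: brokerage 305.20 + duty 1130.27 + delivery 730.87 = 2166.34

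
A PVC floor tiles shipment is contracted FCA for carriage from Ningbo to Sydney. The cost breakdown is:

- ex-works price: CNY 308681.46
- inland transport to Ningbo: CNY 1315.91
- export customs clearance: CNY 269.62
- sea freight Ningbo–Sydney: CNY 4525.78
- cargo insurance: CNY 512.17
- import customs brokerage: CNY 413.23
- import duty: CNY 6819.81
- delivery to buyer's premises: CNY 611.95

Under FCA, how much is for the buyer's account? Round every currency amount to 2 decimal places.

Buyer's account: CNY 12882.94

FCA: the seller delivers export-cleared goods to the carrier; the buyer bears costs from that point.
Seller's account: goods 308681.46 + inland to port 1315.91 + export clearance 269.62 = 310266.99
Buyer's account: freight 4525.78 + insurance 512.17 + brokerage 413.23 + duty 6819.81 + delivery 611.95 = 12882.94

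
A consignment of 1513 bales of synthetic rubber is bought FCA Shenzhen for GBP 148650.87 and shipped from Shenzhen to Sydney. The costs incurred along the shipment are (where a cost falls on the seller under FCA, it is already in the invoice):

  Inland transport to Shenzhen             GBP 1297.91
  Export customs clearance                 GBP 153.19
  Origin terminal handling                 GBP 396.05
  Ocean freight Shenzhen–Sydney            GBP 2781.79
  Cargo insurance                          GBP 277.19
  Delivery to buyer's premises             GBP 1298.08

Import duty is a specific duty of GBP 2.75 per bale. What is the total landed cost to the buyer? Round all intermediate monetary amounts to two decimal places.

FCA: the seller delivers export-cleared goods to the carrier; the buyer bears costs from that point.
Already in the invoice (seller's account under FCA): inland to port, export clearance — exclude.
CIF value = FCA price + origin terminal + freight + insurance = 148650.87 + 396.05 + 2781.79 + 277.19 = 152105.90
Import duty = 1513 × 2.75 = 4160.75
Buyer bears: origin terminal 396.05 + freight 2781.79 + insurance 277.19 + delivery 1298.08 + duty 4160.75 = 8913.86
Landed cost = invoice 148650.87 + 8913.86 = 157564.73

Total landed cost: GBP 157564.73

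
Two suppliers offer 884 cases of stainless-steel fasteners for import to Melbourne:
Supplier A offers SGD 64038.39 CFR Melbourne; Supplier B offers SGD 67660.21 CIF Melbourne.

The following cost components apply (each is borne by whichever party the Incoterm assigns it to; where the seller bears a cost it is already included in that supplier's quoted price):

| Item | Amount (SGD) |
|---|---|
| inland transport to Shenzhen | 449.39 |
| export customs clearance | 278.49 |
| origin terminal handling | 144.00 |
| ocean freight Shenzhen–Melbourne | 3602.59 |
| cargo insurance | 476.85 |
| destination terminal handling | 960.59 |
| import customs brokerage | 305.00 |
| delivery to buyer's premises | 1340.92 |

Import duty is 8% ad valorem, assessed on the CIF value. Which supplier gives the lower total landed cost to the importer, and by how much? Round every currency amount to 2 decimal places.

Supplier A is cheaper by SGD 3396.57

Supplier A (CFR):
CIF value = CFR price + insurance = 64038.39 + 476.85 = 64515.24
Import duty = 64515.24 × 8% = 5161.22
Buyer bears (A): 476.85 + 960.59 + 305.00 + 1340.92 = 3083.36
Landed cost (A) = invoice 64038.39 + 3083.36 + duty 5161.22 = 72282.97
Supplier B (CIF):
The CIF price already equals the CIF value: 67660.21
Import duty = 67660.21 × 8% = 5412.82
Buyer bears (B): 960.59 + 305.00 + 1340.92 = 2606.51
Landed cost (B) = invoice 67660.21 + 2606.51 + duty 5412.82 = 75679.54
Difference = |72282.97 − 75679.54| = 3396.57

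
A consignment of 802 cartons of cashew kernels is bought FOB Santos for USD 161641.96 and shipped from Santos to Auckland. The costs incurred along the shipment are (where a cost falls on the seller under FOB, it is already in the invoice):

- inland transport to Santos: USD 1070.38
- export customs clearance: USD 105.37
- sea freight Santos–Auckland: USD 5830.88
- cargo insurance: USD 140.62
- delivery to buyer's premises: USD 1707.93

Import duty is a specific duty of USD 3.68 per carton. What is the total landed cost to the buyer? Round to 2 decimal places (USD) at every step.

Total landed cost: USD 172272.75

FOB: the seller bears costs until goods are on board at the origin port; the buyer bears freight, insurance and all costs thereafter.
Already in the invoice (seller's account under FOB): inland to port, export clearance — exclude.
CIF value = FOB price + freight + insurance = 161641.96 + 5830.88 + 140.62 = 167613.46
Import duty = 802 × 3.68 = 2951.36
Buyer bears: freight 5830.88 + insurance 140.62 + delivery 1707.93 + duty 2951.36 = 10630.79
Landed cost = invoice 161641.96 + 10630.79 = 172272.75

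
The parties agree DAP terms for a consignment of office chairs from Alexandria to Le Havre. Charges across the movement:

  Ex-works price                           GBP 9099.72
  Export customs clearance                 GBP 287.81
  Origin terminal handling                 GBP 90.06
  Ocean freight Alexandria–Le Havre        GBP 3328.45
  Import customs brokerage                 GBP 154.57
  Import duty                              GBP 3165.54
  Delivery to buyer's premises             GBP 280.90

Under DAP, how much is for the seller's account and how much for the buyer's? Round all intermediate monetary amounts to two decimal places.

Seller: GBP 13086.94; buyer: GBP 3320.11

DAP: the seller bears all costs to the named destination except import duty and clearance.
Seller's account: goods 9099.72 + export clearance 287.81 + origin terminal 90.06 + freight 3328.45 + delivery 280.90 = 13086.94
Buyer's account: brokerage 154.57 + duty 3165.54 = 3320.11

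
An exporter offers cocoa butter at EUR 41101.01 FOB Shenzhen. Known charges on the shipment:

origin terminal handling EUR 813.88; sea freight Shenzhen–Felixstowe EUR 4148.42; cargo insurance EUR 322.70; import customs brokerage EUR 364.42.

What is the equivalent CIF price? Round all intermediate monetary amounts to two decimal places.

Not relevant to the conversion: origin terminal — on the seller under both FOB and CIF; already in the FOB price and stays in the CIF price. brokerage — on the buyer under both terms; not part of either seller's price.
From FOB to CIF, the seller additionally bears: freight, insurance.
CIF price = 41101.01 + 4148.42 + 322.70 = 45572.13

CIF price: EUR 45572.13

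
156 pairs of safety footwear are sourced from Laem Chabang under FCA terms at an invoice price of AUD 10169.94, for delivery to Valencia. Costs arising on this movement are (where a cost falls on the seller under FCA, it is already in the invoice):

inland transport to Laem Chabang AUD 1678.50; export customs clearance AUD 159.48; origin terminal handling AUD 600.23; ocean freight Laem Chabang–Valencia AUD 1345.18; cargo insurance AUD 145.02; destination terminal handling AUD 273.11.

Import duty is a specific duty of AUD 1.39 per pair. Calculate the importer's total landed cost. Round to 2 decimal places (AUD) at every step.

FCA: the seller delivers export-cleared goods to the carrier; the buyer bears costs from that point.
Already in the invoice (seller's account under FCA): inland to port, export clearance — exclude.
CIF value = FCA price + origin terminal + freight + insurance = 10169.94 + 600.23 + 1345.18 + 145.02 = 12260.37
Import duty = 156 × 1.39 = 216.84
Buyer bears: origin terminal 600.23 + freight 1345.18 + insurance 145.02 + destination terminal 273.11 + duty 216.84 = 2580.38
Landed cost = invoice 10169.94 + 2580.38 = 12750.32

Total landed cost: AUD 12750.32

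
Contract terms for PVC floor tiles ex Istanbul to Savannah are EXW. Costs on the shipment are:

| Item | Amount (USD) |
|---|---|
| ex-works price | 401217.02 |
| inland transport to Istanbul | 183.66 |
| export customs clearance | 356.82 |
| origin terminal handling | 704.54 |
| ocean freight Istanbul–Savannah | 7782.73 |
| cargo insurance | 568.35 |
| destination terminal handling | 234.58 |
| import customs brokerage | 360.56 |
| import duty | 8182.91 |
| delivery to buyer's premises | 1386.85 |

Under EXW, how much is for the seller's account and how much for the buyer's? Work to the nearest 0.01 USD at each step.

Seller: USD 401217.02; buyer: USD 19761.00

EXW: the seller makes goods available at their premises; the buyer bears all onward costs.
Seller's account: goods 401217.02 = 401217.02
Buyer's account: inland to port 183.66 + export clearance 356.82 + origin terminal 704.54 + freight 7782.73 + insurance 568.35 + destination terminal 234.58 + brokerage 360.56 + duty 8182.91 + delivery 1386.85 = 19761.00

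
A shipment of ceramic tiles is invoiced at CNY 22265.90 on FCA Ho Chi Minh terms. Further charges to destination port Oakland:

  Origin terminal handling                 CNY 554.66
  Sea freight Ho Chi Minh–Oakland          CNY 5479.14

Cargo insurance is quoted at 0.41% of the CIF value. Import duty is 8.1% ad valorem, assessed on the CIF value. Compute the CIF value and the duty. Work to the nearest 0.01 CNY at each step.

CIF value: CNY 28416.21; import duty: CNY 2301.71

Let C be the CIF value. C = FCA price + pre-shipment costs + freight + 0.41% × C
C − 0.41% × C = 22265.90 + 554.66 + 5479.14
0.9959 × C = 28299.70
C = 28299.70 / 0.9959 = 28416.21
Insurance premium = 0.41% × 28416.21 = 116.51
Import duty = 28416.21 × 8.1% = 2301.71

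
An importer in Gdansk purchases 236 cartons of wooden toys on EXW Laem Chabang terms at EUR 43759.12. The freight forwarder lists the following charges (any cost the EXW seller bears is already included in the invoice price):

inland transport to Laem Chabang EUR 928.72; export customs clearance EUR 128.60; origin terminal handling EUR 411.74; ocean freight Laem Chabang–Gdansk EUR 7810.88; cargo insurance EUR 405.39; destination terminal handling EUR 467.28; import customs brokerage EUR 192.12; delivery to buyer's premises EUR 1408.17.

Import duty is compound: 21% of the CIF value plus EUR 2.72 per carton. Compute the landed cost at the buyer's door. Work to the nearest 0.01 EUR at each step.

EXW: the seller makes goods available at their premises; the buyer bears all onward costs.
CIF value = EXW price + inland to port + export clearance + origin terminal + freight + insurance = 43759.12 + 928.72 + 128.60 + 411.74 + 7810.88 + 405.39 = 53444.45
Ad valorem component: 53444.45 × 21% = 11223.33
Specific component: 236 × 2.72 = 641.92
Import duty = 11223.33 + 641.92 = 11865.25
Buyer bears: inland to port 928.72 + export clearance 128.60 + origin terminal 411.74 + freight 7810.88 + insurance 405.39 + destination terminal 467.28 + brokerage 192.12 + delivery 1408.17 + duty 11865.25 = 23618.15
Landed cost = invoice 43759.12 + 23618.15 = 67377.27

Total landed cost: EUR 67377.27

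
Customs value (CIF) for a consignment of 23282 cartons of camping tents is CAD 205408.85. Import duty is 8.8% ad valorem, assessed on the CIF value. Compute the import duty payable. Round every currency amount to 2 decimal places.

Import duty = 205408.85 × 8.8% = 18075.98

Import duty: CAD 18075.98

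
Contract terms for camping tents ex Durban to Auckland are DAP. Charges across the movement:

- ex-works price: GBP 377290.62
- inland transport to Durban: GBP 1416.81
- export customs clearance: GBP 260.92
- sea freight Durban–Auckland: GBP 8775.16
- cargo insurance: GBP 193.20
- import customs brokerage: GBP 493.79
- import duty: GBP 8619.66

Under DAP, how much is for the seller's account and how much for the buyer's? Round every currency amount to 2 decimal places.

Seller: GBP 387936.71; buyer: GBP 9113.45

DAP: the seller bears all costs to the named destination except import duty and clearance.
Seller's account: goods 377290.62 + inland to port 1416.81 + export clearance 260.92 + freight 8775.16 + insurance 193.20 = 387936.71
Buyer's account: brokerage 493.79 + duty 8619.66 = 9113.45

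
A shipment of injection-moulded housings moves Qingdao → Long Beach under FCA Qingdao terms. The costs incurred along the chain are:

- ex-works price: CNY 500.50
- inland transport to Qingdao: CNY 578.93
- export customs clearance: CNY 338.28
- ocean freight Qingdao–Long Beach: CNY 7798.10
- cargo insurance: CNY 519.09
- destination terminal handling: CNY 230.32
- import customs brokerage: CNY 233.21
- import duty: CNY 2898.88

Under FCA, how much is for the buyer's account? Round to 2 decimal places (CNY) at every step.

FCA: the seller delivers export-cleared goods to the carrier; the buyer bears costs from that point.
Seller's account: goods 500.50 + inland to port 578.93 + export clearance 338.28 = 1417.71
Buyer's account: freight 7798.10 + insurance 519.09 + destination terminal 230.32 + brokerage 233.21 + duty 2898.88 = 11679.60

Buyer's account: CNY 11679.60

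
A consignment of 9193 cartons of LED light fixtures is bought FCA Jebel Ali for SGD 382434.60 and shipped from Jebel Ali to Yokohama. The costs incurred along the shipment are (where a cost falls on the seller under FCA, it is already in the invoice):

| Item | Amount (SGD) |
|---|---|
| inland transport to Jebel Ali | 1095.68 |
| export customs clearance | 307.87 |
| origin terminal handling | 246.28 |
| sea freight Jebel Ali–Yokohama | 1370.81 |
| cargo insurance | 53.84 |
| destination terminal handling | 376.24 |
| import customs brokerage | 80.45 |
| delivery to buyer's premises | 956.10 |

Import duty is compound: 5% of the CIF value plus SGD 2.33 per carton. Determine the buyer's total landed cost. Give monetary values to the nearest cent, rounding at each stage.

Total landed cost: SGD 426143.29

FCA: the seller delivers export-cleared goods to the carrier; the buyer bears costs from that point.
Already in the invoice (seller's account under FCA): inland to port, export clearance — exclude.
CIF value = FCA price + origin terminal + freight + insurance = 382434.60 + 246.28 + 1370.81 + 53.84 = 384105.53
Ad valorem component: 384105.53 × 5% = 19205.28
Specific component: 9193 × 2.33 = 21419.69
Import duty = 19205.28 + 21419.69 = 40624.97
Buyer bears: origin terminal 246.28 + freight 1370.81 + insurance 53.84 + destination terminal 376.24 + brokerage 80.45 + delivery 956.10 + duty 40624.97 = 43708.69
Landed cost = invoice 382434.60 + 43708.69 = 426143.29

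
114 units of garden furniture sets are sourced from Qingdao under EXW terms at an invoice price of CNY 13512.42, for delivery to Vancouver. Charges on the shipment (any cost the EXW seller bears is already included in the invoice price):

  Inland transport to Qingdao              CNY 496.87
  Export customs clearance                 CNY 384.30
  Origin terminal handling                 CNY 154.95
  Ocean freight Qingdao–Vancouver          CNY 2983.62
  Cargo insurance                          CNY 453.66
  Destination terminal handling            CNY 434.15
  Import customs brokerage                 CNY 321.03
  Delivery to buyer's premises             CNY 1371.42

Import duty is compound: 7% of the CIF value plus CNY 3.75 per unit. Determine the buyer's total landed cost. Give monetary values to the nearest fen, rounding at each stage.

Total landed cost: CNY 21798.93

EXW: the seller makes goods available at their premises; the buyer bears all onward costs.
CIF value = EXW price + inland to port + export clearance + origin terminal + freight + insurance = 13512.42 + 496.87 + 384.30 + 154.95 + 2983.62 + 453.66 = 17985.82
Ad valorem component: 17985.82 × 7% = 1259.01
Specific component: 114 × 3.75 = 427.50
Import duty = 1259.01 + 427.50 = 1686.51
Buyer bears: inland to port 496.87 + export clearance 384.30 + origin terminal 154.95 + freight 2983.62 + insurance 453.66 + destination terminal 434.15 + brokerage 321.03 + delivery 1371.42 + duty 1686.51 = 8286.51
Landed cost = invoice 13512.42 + 8286.51 = 21798.93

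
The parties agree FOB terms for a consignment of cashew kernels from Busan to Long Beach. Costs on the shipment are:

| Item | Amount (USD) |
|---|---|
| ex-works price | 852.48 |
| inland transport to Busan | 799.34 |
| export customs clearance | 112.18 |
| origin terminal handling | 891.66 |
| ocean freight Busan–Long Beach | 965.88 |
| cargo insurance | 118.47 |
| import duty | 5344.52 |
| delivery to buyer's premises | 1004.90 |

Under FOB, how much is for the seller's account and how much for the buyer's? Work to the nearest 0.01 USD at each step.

Seller: USD 2655.66; buyer: USD 7433.77

FOB: the seller bears costs until goods are on board at the origin port; the buyer bears freight, insurance and all costs thereafter.
Seller's account: goods 852.48 + inland to port 799.34 + export clearance 112.18 + origin terminal 891.66 = 2655.66
Buyer's account: freight 965.88 + insurance 118.47 + duty 5344.52 + delivery 1004.90 = 7433.77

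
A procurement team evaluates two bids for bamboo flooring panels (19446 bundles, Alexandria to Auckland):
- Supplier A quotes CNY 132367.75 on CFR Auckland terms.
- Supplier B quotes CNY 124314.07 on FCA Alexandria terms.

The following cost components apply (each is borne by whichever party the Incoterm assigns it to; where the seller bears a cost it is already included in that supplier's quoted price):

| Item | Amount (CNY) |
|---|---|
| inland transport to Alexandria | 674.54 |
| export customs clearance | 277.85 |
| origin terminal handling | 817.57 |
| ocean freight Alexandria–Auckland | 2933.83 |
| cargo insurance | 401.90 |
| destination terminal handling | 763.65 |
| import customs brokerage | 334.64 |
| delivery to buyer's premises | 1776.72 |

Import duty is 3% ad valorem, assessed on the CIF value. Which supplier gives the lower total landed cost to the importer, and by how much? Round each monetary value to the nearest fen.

Supplier B is cheaper by CNY 4431.35

Supplier A (CFR):
CIF value = CFR price + insurance = 132367.75 + 401.90 = 132769.65
Import duty = 132769.65 × 3% = 3983.09
Buyer bears (A): 401.90 + 763.65 + 334.64 + 1776.72 = 3276.91
Landed cost (A) = invoice 132367.75 + 3276.91 + duty 3983.09 = 139627.75
Supplier B (FCA):
CIF value = FCA price + origin terminal + freight + insurance = 124314.07 + 817.57 + 2933.83 + 401.90 = 128467.37
Import duty = 128467.37 × 3% = 3854.02
Buyer bears (B): 817.57 + 2933.83 + 401.90 + 763.65 + 334.64 + 1776.72 = 7028.31
Landed cost (B) = invoice 124314.07 + 7028.31 + duty 3854.02 = 135196.40
Difference = |139627.75 − 135196.40| = 4431.35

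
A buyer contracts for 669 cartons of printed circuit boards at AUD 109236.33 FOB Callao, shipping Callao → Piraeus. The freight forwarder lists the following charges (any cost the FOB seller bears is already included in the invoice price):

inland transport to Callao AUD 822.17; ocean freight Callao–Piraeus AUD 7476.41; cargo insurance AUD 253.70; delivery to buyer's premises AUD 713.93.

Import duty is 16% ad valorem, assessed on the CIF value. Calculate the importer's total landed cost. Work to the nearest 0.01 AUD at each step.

FOB: the seller bears costs until goods are on board at the origin port; the buyer bears freight, insurance and all costs thereafter.
Already in the invoice (seller's account under FOB): inland to port — exclude.
CIF value = FOB price + freight + insurance = 109236.33 + 7476.41 + 253.70 = 116966.44
Import duty = 116966.44 × 16% = 18714.63
Buyer bears: freight 7476.41 + insurance 253.70 + delivery 713.93 + duty 18714.63 = 27158.67
Landed cost = invoice 109236.33 + 27158.67 = 136395.00

Total landed cost: AUD 136395.00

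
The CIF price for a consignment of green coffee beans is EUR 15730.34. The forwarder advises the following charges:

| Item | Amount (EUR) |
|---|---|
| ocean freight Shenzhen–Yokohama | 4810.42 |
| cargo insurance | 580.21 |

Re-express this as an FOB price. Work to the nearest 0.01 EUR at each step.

FOB price: EUR 10339.71

From CIF to FOB, the seller no longer bears: freight, insurance.
FOB price = 15730.34 − 4810.42 − 580.21 = 10339.71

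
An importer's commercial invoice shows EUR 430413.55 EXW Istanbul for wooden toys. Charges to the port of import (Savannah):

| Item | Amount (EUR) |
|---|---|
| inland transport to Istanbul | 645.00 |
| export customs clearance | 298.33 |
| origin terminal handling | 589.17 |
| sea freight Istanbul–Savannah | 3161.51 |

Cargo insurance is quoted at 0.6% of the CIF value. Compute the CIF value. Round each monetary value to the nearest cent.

Let C be the CIF value. C = EXW price + pre-shipment costs + freight + 0.6% × C
C − 0.6% × C = 430413.55 + 645.00 + 298.33 + 589.17 + 3161.51
0.994 × C = 435107.56
C = 435107.56 / 0.994 = 437733.96
Insurance premium = 0.6% × 437733.96 = 2626.40

CIF value: EUR 437733.96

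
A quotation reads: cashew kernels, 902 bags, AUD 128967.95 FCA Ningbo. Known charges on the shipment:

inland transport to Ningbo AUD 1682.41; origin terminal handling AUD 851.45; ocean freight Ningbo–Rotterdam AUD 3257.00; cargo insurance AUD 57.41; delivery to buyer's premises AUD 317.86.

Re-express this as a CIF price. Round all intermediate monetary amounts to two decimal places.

Not relevant to the conversion: inland to port — on the seller under both FCA and CIF; already in the FCA price and stays in the CIF price. delivery — on the buyer under both terms; not part of either seller's price.
From FCA to CIF, the seller additionally bears: origin terminal, freight, insurance.
CIF price = 128967.95 + 851.45 + 3257.00 + 57.41 = 133133.81

CIF price: AUD 133133.81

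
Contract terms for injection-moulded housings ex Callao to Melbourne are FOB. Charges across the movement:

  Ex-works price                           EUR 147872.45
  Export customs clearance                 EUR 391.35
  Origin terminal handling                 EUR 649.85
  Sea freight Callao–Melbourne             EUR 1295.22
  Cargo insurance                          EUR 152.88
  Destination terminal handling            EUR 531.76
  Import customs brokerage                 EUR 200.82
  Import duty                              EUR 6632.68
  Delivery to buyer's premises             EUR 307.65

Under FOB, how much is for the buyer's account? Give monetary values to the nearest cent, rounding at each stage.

Buyer's account: EUR 9121.01

FOB: the seller bears costs until goods are on board at the origin port; the buyer bears freight, insurance and all costs thereafter.
Seller's account: goods 147872.45 + export clearance 391.35 + origin terminal 649.85 = 148913.65
Buyer's account: freight 1295.22 + insurance 152.88 + destination terminal 531.76 + brokerage 200.82 + duty 6632.68 + delivery 307.65 = 9121.01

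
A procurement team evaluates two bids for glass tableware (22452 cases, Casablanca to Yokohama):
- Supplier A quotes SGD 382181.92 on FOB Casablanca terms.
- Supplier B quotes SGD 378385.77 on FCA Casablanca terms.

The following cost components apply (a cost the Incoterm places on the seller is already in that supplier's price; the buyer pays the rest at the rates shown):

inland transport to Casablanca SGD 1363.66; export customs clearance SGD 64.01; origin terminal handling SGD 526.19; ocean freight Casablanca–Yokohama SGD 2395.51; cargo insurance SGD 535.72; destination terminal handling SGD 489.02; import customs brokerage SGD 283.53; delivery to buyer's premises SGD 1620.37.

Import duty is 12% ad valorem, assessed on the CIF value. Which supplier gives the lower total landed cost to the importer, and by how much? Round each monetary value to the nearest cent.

Supplier A (FOB):
CIF value = FOB price + freight + insurance = 382181.92 + 2395.51 + 535.72 = 385113.15
Import duty = 385113.15 × 12% = 46213.58
Buyer bears (A): 2395.51 + 535.72 + 489.02 + 283.53 + 1620.37 = 5324.15
Landed cost (A) = invoice 382181.92 + 5324.15 + duty 46213.58 = 433719.65
Supplier B (FCA):
CIF value = FCA price + origin terminal + freight + insurance = 378385.77 + 526.19 + 2395.51 + 535.72 = 381843.19
Import duty = 381843.19 × 12% = 45821.18
Buyer bears (B): 526.19 + 2395.51 + 535.72 + 489.02 + 283.53 + 1620.37 = 5850.34
Landed cost (B) = invoice 378385.77 + 5850.34 + duty 45821.18 = 430057.29
Difference = |433719.65 − 430057.29| = 3662.36

Supplier B is cheaper by SGD 3662.36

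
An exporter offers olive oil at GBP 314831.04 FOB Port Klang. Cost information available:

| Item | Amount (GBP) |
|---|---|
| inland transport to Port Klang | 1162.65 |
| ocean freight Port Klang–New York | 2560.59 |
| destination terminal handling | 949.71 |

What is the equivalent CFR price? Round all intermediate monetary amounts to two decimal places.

CFR price: GBP 317391.63

Not relevant to the conversion: inland to port — on the seller under both FOB and CFR; already in the FOB price and stays in the CFR price. destination terminal — on the buyer under both terms; not part of either seller's price.
From FOB to CFR, the seller additionally bears: freight.
CFR price = 314831.04 + 2560.59 = 317391.63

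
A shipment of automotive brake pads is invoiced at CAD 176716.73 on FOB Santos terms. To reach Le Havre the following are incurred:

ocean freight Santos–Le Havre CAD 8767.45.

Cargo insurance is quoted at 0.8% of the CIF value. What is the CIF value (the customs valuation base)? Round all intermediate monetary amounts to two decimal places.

CIF value: CAD 186980.02

Let C be the CIF value. C = FOB price + freight + 0.8% × C
C − 0.8% × C = 176716.73 + 8767.45
0.992 × C = 185484.18
C = 185484.18 / 0.992 = 186980.02
Insurance premium = 0.8% × 186980.02 = 1495.84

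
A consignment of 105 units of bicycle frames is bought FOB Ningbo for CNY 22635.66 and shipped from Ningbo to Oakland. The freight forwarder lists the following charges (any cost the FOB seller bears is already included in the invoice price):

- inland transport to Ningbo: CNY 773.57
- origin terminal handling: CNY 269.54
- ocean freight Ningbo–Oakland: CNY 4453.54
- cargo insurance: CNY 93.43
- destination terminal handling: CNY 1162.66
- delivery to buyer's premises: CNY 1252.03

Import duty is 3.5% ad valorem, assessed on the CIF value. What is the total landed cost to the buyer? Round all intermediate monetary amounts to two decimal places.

FOB: the seller bears costs until goods are on board at the origin port; the buyer bears freight, insurance and all costs thereafter.
Already in the invoice (seller's account under FOB): inland to port, origin terminal — exclude.
CIF value = FOB price + freight + insurance = 22635.66 + 4453.54 + 93.43 = 27182.63
Import duty = 27182.63 × 3.5% = 951.39
Buyer bears: freight 4453.54 + insurance 93.43 + destination terminal 1162.66 + delivery 1252.03 + duty 951.39 = 7913.05
Landed cost = invoice 22635.66 + 7913.05 = 30548.71

Total landed cost: CNY 30548.71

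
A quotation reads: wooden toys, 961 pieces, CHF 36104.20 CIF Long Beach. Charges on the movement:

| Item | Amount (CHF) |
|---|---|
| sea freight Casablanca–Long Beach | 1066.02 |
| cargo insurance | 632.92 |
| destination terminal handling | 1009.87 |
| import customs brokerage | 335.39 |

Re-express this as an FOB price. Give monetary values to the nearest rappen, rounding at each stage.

Not relevant to the conversion: destination terminal, brokerage — on the buyer under both terms; not part of either seller's price.
From CIF to FOB, the seller no longer bears: freight, insurance.
FOB price = 36104.20 − 1066.02 − 632.92 = 34405.26

FOB price: CHF 34405.26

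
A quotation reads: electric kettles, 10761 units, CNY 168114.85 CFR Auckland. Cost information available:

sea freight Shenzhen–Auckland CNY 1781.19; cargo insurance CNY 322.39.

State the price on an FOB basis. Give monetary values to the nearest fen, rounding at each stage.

FOB price: CNY 166333.66

Not relevant to the conversion: insurance — on the buyer under both terms; not part of either seller's price.
From CFR to FOB, the seller no longer bears: freight.
FOB price = 168114.85 − 1781.19 = 166333.66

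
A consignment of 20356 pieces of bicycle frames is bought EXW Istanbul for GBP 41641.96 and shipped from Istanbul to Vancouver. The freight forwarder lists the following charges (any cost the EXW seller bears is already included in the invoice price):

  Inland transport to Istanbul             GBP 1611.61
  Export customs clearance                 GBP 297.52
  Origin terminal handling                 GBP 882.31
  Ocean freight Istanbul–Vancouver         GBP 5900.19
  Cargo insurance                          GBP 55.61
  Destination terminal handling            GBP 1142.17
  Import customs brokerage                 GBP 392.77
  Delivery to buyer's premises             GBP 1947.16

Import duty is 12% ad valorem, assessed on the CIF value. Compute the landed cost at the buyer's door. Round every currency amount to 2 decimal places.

Total landed cost: GBP 59918.00

EXW: the seller makes goods available at their premises; the buyer bears all onward costs.
CIF value = EXW price + inland to port + export clearance + origin terminal + freight + insurance = 41641.96 + 1611.61 + 297.52 + 882.31 + 5900.19 + 55.61 = 50389.20
Import duty = 50389.20 × 12% = 6046.70
Buyer bears: inland to port 1611.61 + export clearance 297.52 + origin terminal 882.31 + freight 5900.19 + insurance 55.61 + destination terminal 1142.17 + brokerage 392.77 + delivery 1947.16 + duty 6046.70 = 18276.04
Landed cost = invoice 41641.96 + 18276.04 = 59918.00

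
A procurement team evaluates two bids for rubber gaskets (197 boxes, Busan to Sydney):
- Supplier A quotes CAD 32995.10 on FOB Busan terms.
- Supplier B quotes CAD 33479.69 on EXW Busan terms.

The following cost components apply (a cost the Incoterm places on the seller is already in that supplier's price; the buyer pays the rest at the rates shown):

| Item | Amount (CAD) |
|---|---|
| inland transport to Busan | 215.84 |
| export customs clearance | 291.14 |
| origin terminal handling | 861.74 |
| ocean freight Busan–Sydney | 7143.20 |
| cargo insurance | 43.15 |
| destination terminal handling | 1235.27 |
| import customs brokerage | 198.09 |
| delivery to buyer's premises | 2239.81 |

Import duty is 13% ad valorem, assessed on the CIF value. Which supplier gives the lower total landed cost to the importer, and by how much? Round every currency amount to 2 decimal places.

Supplier A is cheaper by CAD 2094.24

Supplier A (FOB):
CIF value = FOB price + freight + insurance = 32995.10 + 7143.20 + 43.15 = 40181.45
Import duty = 40181.45 × 13% = 5223.59
Buyer bears (A): 7143.20 + 43.15 + 1235.27 + 198.09 + 2239.81 = 10859.52
Landed cost (A) = invoice 32995.10 + 10859.52 + duty 5223.59 = 49078.21
Supplier B (EXW):
CIF value = EXW price + inland to port + export clearance + origin terminal + freight + insurance = 33479.69 + 215.84 + 291.14 + 861.74 + 7143.20 + 43.15 = 42034.76
Import duty = 42034.76 × 13% = 5464.52
Buyer bears (B): 215.84 + 291.14 + 861.74 + 7143.20 + 43.15 + 1235.27 + 198.09 + 2239.81 = 12228.24
Landed cost (B) = invoice 33479.69 + 12228.24 + duty 5464.52 = 51172.45
Difference = |49078.21 − 51172.45| = 2094.24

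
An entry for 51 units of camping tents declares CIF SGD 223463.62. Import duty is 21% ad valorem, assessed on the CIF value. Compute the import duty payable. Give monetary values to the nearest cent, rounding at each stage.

Import duty = 223463.62 × 21% = 46927.36

Import duty: SGD 46927.36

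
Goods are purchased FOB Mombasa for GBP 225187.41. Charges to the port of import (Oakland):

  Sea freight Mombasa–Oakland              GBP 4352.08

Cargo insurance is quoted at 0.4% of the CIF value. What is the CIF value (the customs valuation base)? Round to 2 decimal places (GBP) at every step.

CIF value: GBP 230461.34

Let C be the CIF value. C = FOB price + freight + 0.4% × C
C − 0.4% × C = 225187.41 + 4352.08
0.996 × C = 229539.49
C = 229539.49 / 0.996 = 230461.34
Insurance premium = 0.4% × 230461.34 = 921.85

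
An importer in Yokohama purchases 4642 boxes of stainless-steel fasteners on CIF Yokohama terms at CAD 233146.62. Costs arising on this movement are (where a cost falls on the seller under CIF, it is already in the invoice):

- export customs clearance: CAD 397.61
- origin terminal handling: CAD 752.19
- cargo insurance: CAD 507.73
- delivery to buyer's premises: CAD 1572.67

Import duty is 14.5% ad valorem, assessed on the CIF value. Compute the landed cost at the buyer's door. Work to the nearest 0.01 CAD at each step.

Total landed cost: CAD 268525.55

CIF: the seller pays costs through ocean freight and marine insurance to the destination port.
Already in the invoice (seller's account under CIF): export clearance, origin terminal, insurance — exclude.
The CIF price already equals the CIF value: 233146.62
Import duty = 233146.62 × 14.5% = 33806.26
Buyer bears: delivery 1572.67 + duty 33806.26 = 35378.93
Landed cost = invoice 233146.62 + 35378.93 = 268525.55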